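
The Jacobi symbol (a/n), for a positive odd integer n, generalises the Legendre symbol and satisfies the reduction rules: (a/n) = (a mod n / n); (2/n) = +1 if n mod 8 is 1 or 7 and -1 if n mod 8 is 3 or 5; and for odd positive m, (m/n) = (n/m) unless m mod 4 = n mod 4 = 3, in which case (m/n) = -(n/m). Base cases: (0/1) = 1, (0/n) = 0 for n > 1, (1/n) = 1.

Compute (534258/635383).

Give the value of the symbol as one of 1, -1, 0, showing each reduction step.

1

534258 = 2^1·267129; (2/635383) = +1 since 635383 mod 8 = 7, so (534258/635383) = (+1)^1·(267129/635383); sign now +1
reciprocity: (267129/635383) = +1·(635383/267129) since 267129 mod 4 = 1, 635383 mod 4 = 3; sign now +1
(635383/267129) = (101125/267129)   [reduce mod 267129]
reciprocity: (101125/267129) = +1·(267129/101125) since 101125 mod 4 = 1, 267129 mod 4 = 1; sign now +1
(267129/101125) = (64879/101125)   [reduce mod 101125]
reciprocity: (64879/101125) = +1·(101125/64879) since 64879 mod 4 = 3, 101125 mod 4 = 1; sign now +1
(101125/64879) = (36246/64879)   [reduce mod 64879]
36246 = 2^1·18123; (2/64879) = +1 since 64879 mod 8 = 7, so (36246/64879) = (+1)^1·(18123/64879); sign now +1
reciprocity: (18123/64879) = -1·(64879/18123) since 18123 mod 4 = 3, 64879 mod 4 = 3; sign now -1
(64879/18123) = (10510/18123)   [reduce mod 18123]
10510 = 2^1·5255; (2/18123) = -1 since 18123 mod 8 = 3, so (10510/18123) = (-1)^1·(5255/18123); sign now +1
reciprocity: (5255/18123) = -1·(18123/5255) since 5255 mod 4 = 3, 18123 mod 4 = 3; sign now -1
(18123/5255) = (2358/5255)   [reduce mod 5255]
2358 = 2^1·1179; (2/5255) = +1 since 5255 mod 8 = 7, so (2358/5255) = (+1)^1·(1179/5255); sign now -1
reciprocity: (1179/5255) = -1·(5255/1179) since 1179 mod 4 = 3, 5255 mod 4 = 3; sign now +1
(5255/1179) = (539/1179)   [reduce mod 1179]
reciprocity: (539/1179) = -1·(1179/539) since 539 mod 4 = 3, 1179 mod 4 = 3; sign now -1
(1179/539) = (101/539)   [reduce mod 539]
reciprocity: (101/539) = +1·(539/101) since 101 mod 4 = 1, 539 mod 4 = 3; sign now -1
(539/101) = (34/101)   [reduce mod 101]
34 = 2^1·17; (2/101) = -1 since 101 mod 8 = 5, so (34/101) = (-1)^1·(17/101); sign now +1
reciprocity: (17/101) = +1·(101/17) since 17 mod 4 = 1, 101 mod 4 = 1; sign now +1
(101/17) = (16/17)   [reduce mod 17]
16 = 2^4·1; (2/17) = +1 since 17 mod 8 = 1, so (16/17) = (+1)^4·(1/17); sign now +1
(1/17) = 1; final value = sign = +1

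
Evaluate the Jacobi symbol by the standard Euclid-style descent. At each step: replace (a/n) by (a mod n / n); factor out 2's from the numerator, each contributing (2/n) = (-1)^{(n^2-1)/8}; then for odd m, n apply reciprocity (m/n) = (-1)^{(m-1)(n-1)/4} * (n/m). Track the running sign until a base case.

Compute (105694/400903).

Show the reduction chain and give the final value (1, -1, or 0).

factor out 2^1: 105694 = 2^1·52847; with 400903 mod 8 = 7, (2/400903) = +1; sign now +1; continue with (52847/400903)
flip (52847/400903) -> (400903/52847): both odd, 52847 mod 4 = 3, 400903 mod 4 = 3, so the flip contributes -1; sign now -1
(400903/52847): 400903 mod 52847 = 30974, so (400903/52847) = (30974/52847)
factor out 2^1: 30974 = 2^1·15487; with 52847 mod 8 = 7, (2/52847) = +1; sign now -1; continue with (15487/52847)
flip (15487/52847) -> (52847/15487): both odd, 15487 mod 4 = 3, 52847 mod 4 = 3, so the flip contributes -1; sign now +1
(52847/15487): 52847 mod 15487 = 6386, so (52847/15487) = (6386/15487)
factor out 2^1: 6386 = 2^1·3193; with 15487 mod 8 = 7, (2/15487) = +1; sign now +1; continue with (3193/15487)
flip (3193/15487) -> (15487/3193): both odd, 3193 mod 4 = 1, 15487 mod 4 = 3, so the flip contributes +1; sign now +1
(15487/3193): 15487 mod 3193 = 2715, so (15487/3193) = (2715/3193)
flip (2715/3193) -> (3193/2715): both odd, 2715 mod 4 = 3, 3193 mod 4 = 1, so the flip contributes +1; sign now +1
(3193/2715): 3193 mod 2715 = 478, so (3193/2715) = (478/2715)
factor out 2^1: 478 = 2^1·239; with 2715 mod 8 = 3, (2/2715) = -1; sign now -1; continue with (239/2715)
flip (239/2715) -> (2715/239): both odd, 239 mod 4 = 3, 2715 mod 4 = 3, so the flip contributes -1; sign now +1
(2715/239): 2715 mod 239 = 86, so (2715/239) = (86/239)
factor out 2^1: 86 = 2^1·43; with 239 mod 8 = 7, (2/239) = +1; sign now +1; continue with (43/239)
flip (43/239) -> (239/43): both odd, 43 mod 4 = 3, 239 mod 4 = 3, so the flip contributes -1; sign now -1
(239/43): 239 mod 43 = 24, so (239/43) = (24/43)
factor out 2^3: 24 = 2^3·3; with 43 mod 8 = 3, (2/43) = -1; sign now +1; continue with (3/43)
flip (3/43) -> (43/3): both odd, 3 mod 4 = 3, 43 mod 4 = 3, so the flip contributes -1; sign now -1
(43/3): 43 mod 3 = 1, so (43/3) = (1/3)
reached (1/3) = 1, so the symbol is -1

-1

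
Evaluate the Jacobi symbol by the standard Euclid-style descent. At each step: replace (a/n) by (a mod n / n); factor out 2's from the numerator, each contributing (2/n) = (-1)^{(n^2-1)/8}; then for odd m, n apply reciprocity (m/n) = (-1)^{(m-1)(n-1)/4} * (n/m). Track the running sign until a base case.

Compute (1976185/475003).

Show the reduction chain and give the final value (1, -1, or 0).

(1976185/475003): 1976185 mod 475003 = 76173, so (1976185/475003) = (76173/475003)
flip (76173/475003) -> (475003/76173): both odd, 76173 mod 4 = 1, 475003 mod 4 = 3, so the flip contributes +1; sign now +1
(475003/76173): 475003 mod 76173 = 17965, so (475003/76173) = (17965/76173)
flip (17965/76173) -> (76173/17965): both odd, 17965 mod 4 = 1, 76173 mod 4 = 1, so the flip contributes +1; sign now +1
(76173/17965): 76173 mod 17965 = 4313, so (76173/17965) = (4313/17965)
flip (4313/17965) -> (17965/4313): both odd, 4313 mod 4 = 1, 17965 mod 4 = 1, so the flip contributes +1; sign now +1
(17965/4313): 17965 mod 4313 = 713, so (17965/4313) = (713/4313)
flip (713/4313) -> (4313/713): both odd, 713 mod 4 = 1, 4313 mod 4 = 1, so the flip contributes +1; sign now +1
(4313/713): 4313 mod 713 = 35, so (4313/713) = (35/713)
flip (35/713) -> (713/35): both odd, 35 mod 4 = 3, 713 mod 4 = 1, so the flip contributes +1; sign now +1
(713/35): 713 mod 35 = 13, so (713/35) = (13/35)
flip (13/35) -> (35/13): both odd, 13 mod 4 = 1, 35 mod 4 = 3, so the flip contributes +1; sign now +1
(35/13): 35 mod 13 = 9, so (35/13) = (9/13)
flip (9/13) -> (13/9): both odd, 9 mod 4 = 1, 13 mod 4 = 1, so the flip contributes +1; sign now +1
(13/9): 13 mod 9 = 4, so (13/9) = (4/9)
factor out 2^2: 4 = 2^2·1; with 9 mod 8 = 1, (2/9) = +1; sign now +1; continue with (1/9)
reached (1/9) = 1, so the symbol is +1

1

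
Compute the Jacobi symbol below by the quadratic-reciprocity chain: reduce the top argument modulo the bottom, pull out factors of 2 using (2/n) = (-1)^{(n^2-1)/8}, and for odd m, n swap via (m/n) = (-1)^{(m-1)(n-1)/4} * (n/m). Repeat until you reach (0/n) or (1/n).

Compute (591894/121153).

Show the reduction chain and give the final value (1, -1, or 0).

(591894/121153): 591894 mod 121153 = 107282, so (591894/121153) = (107282/121153)
factor out 2^1: 107282 = 2^1·53641; with 121153 mod 8 = 1, (2/121153) = +1; sign now +1; continue with (53641/121153)
flip (53641/121153) -> (121153/53641): both odd, 53641 mod 4 = 1, 121153 mod 4 = 1, so the flip contributes +1; sign now +1
(121153/53641): 121153 mod 53641 = 13871, so (121153/53641) = (13871/53641)
flip (13871/53641) -> (53641/13871): both odd, 13871 mod 4 = 3, 53641 mod 4 = 1, so the flip contributes +1; sign now +1
(53641/13871): 53641 mod 13871 = 12028, so (53641/13871) = (12028/13871)
factor out 2^2: 12028 = 2^2·3007; with 13871 mod 8 = 7, (2/13871) = +1; sign now +1; continue with (3007/13871)
flip (3007/13871) -> (13871/3007): both odd, 3007 mod 4 = 3, 13871 mod 4 = 3, so the flip contributes -1; sign now -1
(13871/3007): 13871 mod 3007 = 1843, so (13871/3007) = (1843/3007)
flip (1843/3007) -> (3007/1843): both odd, 1843 mod 4 = 3, 3007 mod 4 = 3, so the flip contributes -1; sign now +1
(3007/1843): 3007 mod 1843 = 1164, so (3007/1843) = (1164/1843)
factor out 2^2: 1164 = 2^2·291; with 1843 mod 8 = 3, (2/1843) = -1; sign now +1; continue with (291/1843)
flip (291/1843) -> (1843/291): both odd, 291 mod 4 = 3, 1843 mod 4 = 3, so the flip contributes -1; sign now -1
(1843/291): 1843 mod 291 = 97, so (1843/291) = (97/291)
flip (97/291) -> (291/97): both odd, 97 mod 4 = 1, 291 mod 4 = 3, so the flip contributes +1; sign now -1
(291/97): 291 mod 97 = 0, so (291/97) = (0/97)
reached (0/97); gcd(a, n) > 1, so (0/97) = 0 and the symbol is 0

0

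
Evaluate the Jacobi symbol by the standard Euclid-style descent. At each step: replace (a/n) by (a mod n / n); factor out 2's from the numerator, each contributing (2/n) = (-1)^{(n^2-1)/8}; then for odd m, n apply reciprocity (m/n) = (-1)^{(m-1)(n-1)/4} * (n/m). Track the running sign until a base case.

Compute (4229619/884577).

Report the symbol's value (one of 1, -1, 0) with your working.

0

(4229619/884577): 4229619 mod 884577 = 691311, so (4229619/884577) = (691311/884577)
flip (691311/884577) -> (884577/691311): both odd, 691311 mod 4 = 3, 884577 mod 4 = 1, so the flip contributes +1; sign now +1
(884577/691311): 884577 mod 691311 = 193266, so (884577/691311) = (193266/691311)
factor out 2^1: 193266 = 2^1·96633; with 691311 mod 8 = 7, (2/691311) = +1; sign now +1; continue with (96633/691311)
flip (96633/691311) -> (691311/96633): both odd, 96633 mod 4 = 1, 691311 mod 4 = 3, so the flip contributes +1; sign now +1
(691311/96633): 691311 mod 96633 = 14880, so (691311/96633) = (14880/96633)
factor out 2^5: 14880 = 2^5·465; with 96633 mod 8 = 1, (2/96633) = +1; sign now +1; continue with (465/96633)
flip (465/96633) -> (96633/465): both odd, 465 mod 4 = 1, 96633 mod 4 = 1, so the flip contributes +1; sign now +1
(96633/465): 96633 mod 465 = 378, so (96633/465) = (378/465)
factor out 2^1: 378 = 2^1·189; with 465 mod 8 = 1, (2/465) = +1; sign now +1; continue with (189/465)
flip (189/465) -> (465/189): both odd, 189 mod 4 = 1, 465 mod 4 = 1, so the flip contributes +1; sign now +1
(465/189): 465 mod 189 = 87, so (465/189) = (87/189)
flip (87/189) -> (189/87): both odd, 87 mod 4 = 3, 189 mod 4 = 1, so the flip contributes +1; sign now +1
(189/87): 189 mod 87 = 15, so (189/87) = (15/87)
flip (15/87) -> (87/15): both odd, 15 mod 4 = 3, 87 mod 4 = 3, so the flip contributes -1; sign now -1
(87/15): 87 mod 15 = 12, so (87/15) = (12/15)
factor out 2^2: 12 = 2^2·3; with 15 mod 8 = 7, (2/15) = +1; sign now -1; continue with (3/15)
flip (3/15) -> (15/3): both odd, 3 mod 4 = 3, 15 mod 4 = 3, so the flip contributes -1; sign now +1
(15/3): 15 mod 3 = 0, so (15/3) = (0/3)
reached (0/3); gcd(a, n) > 1, so (0/3) = 0 and the symbol is 0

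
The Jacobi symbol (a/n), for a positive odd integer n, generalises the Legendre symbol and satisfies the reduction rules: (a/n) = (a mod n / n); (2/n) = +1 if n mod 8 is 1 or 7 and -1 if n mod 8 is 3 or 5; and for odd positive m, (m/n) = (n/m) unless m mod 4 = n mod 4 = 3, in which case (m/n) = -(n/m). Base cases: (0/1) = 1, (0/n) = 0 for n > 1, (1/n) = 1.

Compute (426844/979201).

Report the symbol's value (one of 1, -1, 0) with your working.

426844 = 2^2·106711; (2/979201) = +1 since 979201 mod 8 = 1, so (426844/979201) = (+1)^2·(106711/979201); sign now +1
reciprocity: (106711/979201) = +1·(979201/106711) since 106711 mod 4 = 3, 979201 mod 4 = 1; sign now +1
(979201/106711) = (18802/106711)   [reduce mod 106711]
18802 = 2^1·9401; (2/106711) = +1 since 106711 mod 8 = 7, so (18802/106711) = (+1)^1·(9401/106711); sign now +1
reciprocity: (9401/106711) = +1·(106711/9401) since 9401 mod 4 = 1, 106711 mod 4 = 3; sign now +1
(106711/9401) = (3300/9401)   [reduce mod 9401]
3300 = 2^2·825; (2/9401) = +1 since 9401 mod 8 = 1, so (3300/9401) = (+1)^2·(825/9401); sign now +1
reciprocity: (825/9401) = +1·(9401/825) since 825 mod 4 = 1, 9401 mod 4 = 1; sign now +1
(9401/825) = (326/825)   [reduce mod 825]
326 = 2^1·163; (2/825) = +1 since 825 mod 8 = 1, so (326/825) = (+1)^1·(163/825); sign now +1
reciprocity: (163/825) = +1·(825/163) since 163 mod 4 = 3, 825 mod 4 = 1; sign now +1
(825/163) = (10/163)   [reduce mod 163]
10 = 2^1·5; (2/163) = -1 since 163 mod 8 = 3, so (10/163) = (-1)^1·(5/163); sign now -1
reciprocity: (5/163) = +1·(163/5) since 5 mod 4 = 1, 163 mod 4 = 3; sign now -1
(163/5) = (3/5)   [reduce mod 5]
reciprocity: (3/5) = +1·(5/3) since 3 mod 4 = 3, 5 mod 4 = 1; sign now -1
(5/3) = (2/3)   [reduce mod 3]
2 = 2^1·1; (2/3) = -1 since 3 mod 8 = 3, so (2/3) = (-1)^1·(1/3); sign now +1
(1/3) = 1; final value = sign = +1

1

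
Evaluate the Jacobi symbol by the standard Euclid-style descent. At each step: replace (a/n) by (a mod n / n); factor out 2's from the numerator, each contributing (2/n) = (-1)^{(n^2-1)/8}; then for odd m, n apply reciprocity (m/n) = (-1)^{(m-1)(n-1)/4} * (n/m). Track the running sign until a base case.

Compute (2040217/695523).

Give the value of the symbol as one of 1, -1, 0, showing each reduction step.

(2040217/695523) = (649171/695523)   [reduce mod 695523]
reciprocity: (649171/695523) = -1·(695523/649171) since 649171 mod 4 = 3, 695523 mod 4 = 3; sign now -1
(695523/649171) = (46352/649171)   [reduce mod 649171]
46352 = 2^4·2897; (2/649171) = -1 since 649171 mod 8 = 3, so (46352/649171) = (-1)^4·(2897/649171); sign now -1
reciprocity: (2897/649171) = +1·(649171/2897) since 2897 mod 4 = 1, 649171 mod 4 = 3; sign now -1
(649171/2897) = (243/2897)   [reduce mod 2897]
reciprocity: (243/2897) = +1·(2897/243) since 243 mod 4 = 3, 2897 mod 4 = 1; sign now -1
(2897/243) = (224/243)   [reduce mod 243]
224 = 2^5·7; (2/243) = -1 since 243 mod 8 = 3, so (224/243) = (-1)^5·(7/243); sign now +1
reciprocity: (7/243) = -1·(243/7) since 7 mod 4 = 3, 243 mod 4 = 3; sign now -1
(243/7) = (5/7)   [reduce mod 7]
reciprocity: (5/7) = +1·(7/5) since 5 mod 4 = 1, 7 mod 4 = 3; sign now -1
(7/5) = (2/5)   [reduce mod 5]
2 = 2^1·1; (2/5) = -1 since 5 mod 8 = 5, so (2/5) = (-1)^1·(1/5); sign now +1
(1/5) = 1; final value = sign = +1

1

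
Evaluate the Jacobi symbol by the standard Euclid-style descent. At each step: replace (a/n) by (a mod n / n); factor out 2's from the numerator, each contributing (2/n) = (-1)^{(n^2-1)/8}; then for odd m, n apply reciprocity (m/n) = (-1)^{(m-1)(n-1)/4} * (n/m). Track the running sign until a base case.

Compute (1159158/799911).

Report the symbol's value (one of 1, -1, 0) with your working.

0

(1159158/799911): 1159158 mod 799911 = 359247, so (1159158/799911) = (359247/799911)
flip (359247/799911) -> (799911/359247): both odd, 359247 mod 4 = 3, 799911 mod 4 = 3, so the flip contributes -1; sign now -1
(799911/359247): 799911 mod 359247 = 81417, so (799911/359247) = (81417/359247)
flip (81417/359247) -> (359247/81417): both odd, 81417 mod 4 = 1, 359247 mod 4 = 3, so the flip contributes +1; sign now -1
(359247/81417): 359247 mod 81417 = 33579, so (359247/81417) = (33579/81417)
flip (33579/81417) -> (81417/33579): both odd, 33579 mod 4 = 3, 81417 mod 4 = 1, so the flip contributes +1; sign now -1
(81417/33579): 81417 mod 33579 = 14259, so (81417/33579) = (14259/33579)
flip (14259/33579) -> (33579/14259): both odd, 14259 mod 4 = 3, 33579 mod 4 = 3, so the flip contributes -1; sign now +1
(33579/14259): 33579 mod 14259 = 5061, so (33579/14259) = (5061/14259)
flip (5061/14259) -> (14259/5061): both odd, 5061 mod 4 = 1, 14259 mod 4 = 3, so the flip contributes +1; sign now +1
(14259/5061): 14259 mod 5061 = 4137, so (14259/5061) = (4137/5061)
flip (4137/5061) -> (5061/4137): both odd, 4137 mod 4 = 1, 5061 mod 4 = 1, so the flip contributes +1; sign now +1
(5061/4137): 5061 mod 4137 = 924, so (5061/4137) = (924/4137)
factor out 2^2: 924 = 2^2·231; with 4137 mod 8 = 1, (2/4137) = +1; sign now +1; continue with (231/4137)
flip (231/4137) -> (4137/231): both odd, 231 mod 4 = 3, 4137 mod 4 = 1, so the flip contributes +1; sign now +1
(4137/231): 4137 mod 231 = 210, so (4137/231) = (210/231)
factor out 2^1: 210 = 2^1·105; with 231 mod 8 = 7, (2/231) = +1; sign now +1; continue with (105/231)
flip (105/231) -> (231/105): both odd, 105 mod 4 = 1, 231 mod 4 = 3, so the flip contributes +1; sign now +1
(231/105): 231 mod 105 = 21, so (231/105) = (21/105)
flip (21/105) -> (105/21): both odd, 21 mod 4 = 1, 105 mod 4 = 1, so the flip contributes +1; sign now +1
(105/21): 105 mod 21 = 0, so (105/21) = (0/21)
reached (0/21); gcd(a, n) > 1, so (0/21) = 0 and the symbol is 0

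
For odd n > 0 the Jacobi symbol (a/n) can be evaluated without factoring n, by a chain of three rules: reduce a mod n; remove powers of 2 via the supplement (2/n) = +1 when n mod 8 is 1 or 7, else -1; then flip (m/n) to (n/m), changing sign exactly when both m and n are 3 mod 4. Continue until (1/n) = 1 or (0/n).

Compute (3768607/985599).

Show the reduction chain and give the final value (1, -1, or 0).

(3768607/985599): 3768607 mod 985599 = 811810, so (3768607/985599) = (811810/985599)
factor out 2^1: 811810 = 2^1·405905; with 985599 mod 8 = 7, (2/985599) = +1; sign now +1; continue with (405905/985599)
flip (405905/985599) -> (985599/405905): both odd, 405905 mod 4 = 1, 985599 mod 4 = 3, so the flip contributes +1; sign now +1
(985599/405905): 985599 mod 405905 = 173789, so (985599/405905) = (173789/405905)
flip (173789/405905) -> (405905/173789): both odd, 173789 mod 4 = 1, 405905 mod 4 = 1, so the flip contributes +1; sign now +1
(405905/173789): 405905 mod 173789 = 58327, so (405905/173789) = (58327/173789)
flip (58327/173789) -> (173789/58327): both odd, 58327 mod 4 = 3, 173789 mod 4 = 1, so the flip contributes +1; sign now +1
(173789/58327): 173789 mod 58327 = 57135, so (173789/58327) = (57135/58327)
flip (57135/58327) -> (58327/57135): both odd, 57135 mod 4 = 3, 58327 mod 4 = 3, so the flip contributes -1; sign now -1
(58327/57135): 58327 mod 57135 = 1192, so (58327/57135) = (1192/57135)
factor out 2^3: 1192 = 2^3·149; with 57135 mod 8 = 7, (2/57135) = +1; sign now -1; continue with (149/57135)
flip (149/57135) -> (57135/149): both odd, 149 mod 4 = 1, 57135 mod 4 = 3, so the flip contributes +1; sign now -1
(57135/149): 57135 mod 149 = 68, so (57135/149) = (68/149)
factor out 2^2: 68 = 2^2·17; with 149 mod 8 = 5, (2/149) = -1; sign now -1; continue with (17/149)
flip (17/149) -> (149/17): both odd, 17 mod 4 = 1, 149 mod 4 = 1, so the flip contributes +1; sign now -1
(149/17): 149 mod 17 = 13, so (149/17) = (13/17)
flip (13/17) -> (17/13): both odd, 13 mod 4 = 1, 17 mod 4 = 1, so the flip contributes +1; sign now -1
(17/13): 17 mod 13 = 4, so (17/13) = (4/13)
factor out 2^2: 4 = 2^2·1; with 13 mod 8 = 5, (2/13) = -1; sign now -1; continue with (1/13)
reached (1/13) = 1, so the symbol is -1

-1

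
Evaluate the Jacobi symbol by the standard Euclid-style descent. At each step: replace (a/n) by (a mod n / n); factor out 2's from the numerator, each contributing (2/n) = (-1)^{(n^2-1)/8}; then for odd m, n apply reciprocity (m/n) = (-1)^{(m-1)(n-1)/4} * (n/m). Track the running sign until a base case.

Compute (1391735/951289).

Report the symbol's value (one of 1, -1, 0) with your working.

1

(1391735/951289): 1391735 mod 951289 = 440446, so (1391735/951289) = (440446/951289)
factor out 2^1: 440446 = 2^1·220223; with 951289 mod 8 = 1, (2/951289) = +1; sign now +1; continue with (220223/951289)
flip (220223/951289) -> (951289/220223): both odd, 220223 mod 4 = 3, 951289 mod 4 = 1, so the flip contributes +1; sign now +1
(951289/220223): 951289 mod 220223 = 70397, so (951289/220223) = (70397/220223)
flip (70397/220223) -> (220223/70397): both odd, 70397 mod 4 = 1, 220223 mod 4 = 3, so the flip contributes +1; sign now +1
(220223/70397): 220223 mod 70397 = 9032, so (220223/70397) = (9032/70397)
factor out 2^3: 9032 = 2^3·1129; with 70397 mod 8 = 5, (2/70397) = -1; sign now -1; continue with (1129/70397)
flip (1129/70397) -> (70397/1129): both odd, 1129 mod 4 = 1, 70397 mod 4 = 1, so the flip contributes +1; sign now -1
(70397/1129): 70397 mod 1129 = 399, so (70397/1129) = (399/1129)
flip (399/1129) -> (1129/399): both odd, 399 mod 4 = 3, 1129 mod 4 = 1, so the flip contributes +1; sign now -1
(1129/399): 1129 mod 399 = 331, so (1129/399) = (331/399)
flip (331/399) -> (399/331): both odd, 331 mod 4 = 3, 399 mod 4 = 3, so the flip contributes -1; sign now +1
(399/331): 399 mod 331 = 68, so (399/331) = (68/331)
factor out 2^2: 68 = 2^2·17; with 331 mod 8 = 3, (2/331) = -1; sign now +1; continue with (17/331)
flip (17/331) -> (331/17): both odd, 17 mod 4 = 1, 331 mod 4 = 3, so the flip contributes +1; sign now +1
(331/17): 331 mod 17 = 8, so (331/17) = (8/17)
factor out 2^3: 8 = 2^3·1; with 17 mod 8 = 1, (2/17) = +1; sign now +1; continue with (1/17)
reached (1/17) = 1, so the symbol is +1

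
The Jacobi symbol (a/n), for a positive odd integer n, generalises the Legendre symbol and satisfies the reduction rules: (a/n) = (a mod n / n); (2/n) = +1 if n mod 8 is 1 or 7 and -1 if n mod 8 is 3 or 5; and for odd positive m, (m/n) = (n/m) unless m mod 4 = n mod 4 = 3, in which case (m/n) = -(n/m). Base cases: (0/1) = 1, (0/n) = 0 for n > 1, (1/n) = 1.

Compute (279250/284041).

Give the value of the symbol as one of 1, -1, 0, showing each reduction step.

1

279250 = 2^1·139625; (2/284041) = +1 since 284041 mod 8 = 1, so (279250/284041) = (+1)^1·(139625/284041); sign now +1
reciprocity: (139625/284041) = +1·(284041/139625) since 139625 mod 4 = 1, 284041 mod 4 = 1; sign now +1
(284041/139625) = (4791/139625)   [reduce mod 139625]
reciprocity: (4791/139625) = +1·(139625/4791) since 4791 mod 4 = 3, 139625 mod 4 = 1; sign now +1
(139625/4791) = (686/4791)   [reduce mod 4791]
686 = 2^1·343; (2/4791) = +1 since 4791 mod 8 = 7, so (686/4791) = (+1)^1·(343/4791); sign now +1
reciprocity: (343/4791) = -1·(4791/343) since 343 mod 4 = 3, 4791 mod 4 = 3; sign now -1
(4791/343) = (332/343)   [reduce mod 343]
332 = 2^2·83; (2/343) = +1 since 343 mod 8 = 7, so (332/343) = (+1)^2·(83/343); sign now -1
reciprocity: (83/343) = -1·(343/83) since 83 mod 4 = 3, 343 mod 4 = 3; sign now +1
(343/83) = (11/83)   [reduce mod 83]
reciprocity: (11/83) = -1·(83/11) since 11 mod 4 = 3, 83 mod 4 = 3; sign now -1
(83/11) = (6/11)   [reduce mod 11]
6 = 2^1·3; (2/11) = -1 since 11 mod 8 = 3, so (6/11) = (-1)^1·(3/11); sign now +1
reciprocity: (3/11) = -1·(11/3) since 3 mod 4 = 3, 11 mod 4 = 3; sign now -1
(11/3) = (2/3)   [reduce mod 3]
2 = 2^1·1; (2/3) = -1 since 3 mod 8 = 3, so (2/3) = (-1)^1·(1/3); sign now +1
(1/3) = 1; final value = sign = +1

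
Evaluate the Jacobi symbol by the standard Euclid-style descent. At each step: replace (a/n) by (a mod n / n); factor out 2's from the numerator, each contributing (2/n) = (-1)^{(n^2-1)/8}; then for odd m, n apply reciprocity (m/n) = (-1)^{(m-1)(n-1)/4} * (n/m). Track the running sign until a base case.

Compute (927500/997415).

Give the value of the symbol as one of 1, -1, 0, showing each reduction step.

927500 = 2^2·231875; (2/997415) = +1 since 997415 mod 8 = 7, so (927500/997415) = (+1)^2·(231875/997415); sign now +1
reciprocity: (231875/997415) = -1·(997415/231875) since 231875 mod 4 = 3, 997415 mod 4 = 3; sign now -1
(997415/231875) = (69915/231875)   [reduce mod 231875]
reciprocity: (69915/231875) = -1·(231875/69915) since 69915 mod 4 = 3, 231875 mod 4 = 3; sign now +1
(231875/69915) = (22130/69915)   [reduce mod 69915]
22130 = 2^1·11065; (2/69915) = -1 since 69915 mod 8 = 3, so (22130/69915) = (-1)^1·(11065/69915); sign now -1
reciprocity: (11065/69915) = +1·(69915/11065) since 11065 mod 4 = 1, 69915 mod 4 = 3; sign now -1
(69915/11065) = (3525/11065)   [reduce mod 11065]
reciprocity: (3525/11065) = +1·(11065/3525) since 3525 mod 4 = 1, 11065 mod 4 = 1; sign now -1
(11065/3525) = (490/3525)   [reduce mod 3525]
490 = 2^1·245; (2/3525) = -1 since 3525 mod 8 = 5, so (490/3525) = (-1)^1·(245/3525); sign now +1
reciprocity: (245/3525) = +1·(3525/245) since 245 mod 4 = 1, 3525 mod 4 = 1; sign now +1
(3525/245) = (95/245)   [reduce mod 245]
reciprocity: (95/245) = +1·(245/95) since 95 mod 4 = 3, 245 mod 4 = 1; sign now +1
(245/95) = (55/95)   [reduce mod 95]
reciprocity: (55/95) = -1·(95/55) since 55 mod 4 = 3, 95 mod 4 = 3; sign now -1
(95/55) = (40/55)   [reduce mod 55]
40 = 2^3·5; (2/55) = +1 since 55 mod 8 = 7, so (40/55) = (+1)^3·(5/55); sign now -1
reciprocity: (5/55) = +1·(55/5) since 5 mod 4 = 1, 55 mod 4 = 3; sign now -1
(55/5) = (0/5)   [reduce mod 5]
(0/5) = 0   [gcd(a, n) > 1]; final value = 0

0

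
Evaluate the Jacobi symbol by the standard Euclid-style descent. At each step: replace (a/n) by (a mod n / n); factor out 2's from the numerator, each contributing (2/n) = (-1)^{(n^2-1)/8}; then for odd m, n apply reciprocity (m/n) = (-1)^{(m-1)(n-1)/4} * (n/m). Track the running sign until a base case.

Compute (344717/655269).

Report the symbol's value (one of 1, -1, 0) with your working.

1

flip (344717/655269) -> (655269/344717): both odd, 344717 mod 4 = 1, 655269 mod 4 = 1, so the flip contributes +1; sign now +1
(655269/344717): 655269 mod 344717 = 310552, so (655269/344717) = (310552/344717)
factor out 2^3: 310552 = 2^3·38819; with 344717 mod 8 = 5, (2/344717) = -1; sign now -1; continue with (38819/344717)
flip (38819/344717) -> (344717/38819): both odd, 38819 mod 4 = 3, 344717 mod 4 = 1, so the flip contributes +1; sign now -1
(344717/38819): 344717 mod 38819 = 34165, so (344717/38819) = (34165/38819)
flip (34165/38819) -> (38819/34165): both odd, 34165 mod 4 = 1, 38819 mod 4 = 3, so the flip contributes +1; sign now -1
(38819/34165): 38819 mod 34165 = 4654, so (38819/34165) = (4654/34165)
factor out 2^1: 4654 = 2^1·2327; with 34165 mod 8 = 5, (2/34165) = -1; sign now +1; continue with (2327/34165)
flip (2327/34165) -> (34165/2327): both odd, 2327 mod 4 = 3, 34165 mod 4 = 1, so the flip contributes +1; sign now +1
(34165/2327): 34165 mod 2327 = 1587, so (34165/2327) = (1587/2327)
flip (1587/2327) -> (2327/1587): both odd, 1587 mod 4 = 3, 2327 mod 4 = 3, so the flip contributes -1; sign now -1
(2327/1587): 2327 mod 1587 = 740, so (2327/1587) = (740/1587)
factor out 2^2: 740 = 2^2·185; with 1587 mod 8 = 3, (2/1587) = -1; sign now -1; continue with (185/1587)
flip (185/1587) -> (1587/185): both odd, 185 mod 4 = 1, 1587 mod 4 = 3, so the flip contributes +1; sign now -1
(1587/185): 1587 mod 185 = 107, so (1587/185) = (107/185)
flip (107/185) -> (185/107): both odd, 107 mod 4 = 3, 185 mod 4 = 1, so the flip contributes +1; sign now -1
(185/107): 185 mod 107 = 78, so (185/107) = (78/107)
factor out 2^1: 78 = 2^1·39; with 107 mod 8 = 3, (2/107) = -1; sign now +1; continue with (39/107)
flip (39/107) -> (107/39): both odd, 39 mod 4 = 3, 107 mod 4 = 3, so the flip contributes -1; sign now -1
(107/39): 107 mod 39 = 29, so (107/39) = (29/39)
flip (29/39) -> (39/29): both odd, 29 mod 4 = 1, 39 mod 4 = 3, so the flip contributes +1; sign now -1
(39/29): 39 mod 29 = 10, so (39/29) = (10/29)
factor out 2^1: 10 = 2^1·5; with 29 mod 8 = 5, (2/29) = -1; sign now +1; continue with (5/29)
flip (5/29) -> (29/5): both odd, 5 mod 4 = 1, 29 mod 4 = 1, so the flip contributes +1; sign now +1
(29/5): 29 mod 5 = 4, so (29/5) = (4/5)
factor out 2^2: 4 = 2^2·1; with 5 mod 8 = 5, (2/5) = -1; sign now +1; continue with (1/5)
reached (1/5) = 1, so the symbol is +1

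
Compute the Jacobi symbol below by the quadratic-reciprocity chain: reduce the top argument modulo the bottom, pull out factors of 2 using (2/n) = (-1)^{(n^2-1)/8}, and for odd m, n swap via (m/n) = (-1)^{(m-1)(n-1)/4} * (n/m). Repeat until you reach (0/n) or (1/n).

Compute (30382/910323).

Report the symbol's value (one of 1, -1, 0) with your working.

30382 = 2^1·15191; (2/910323) = -1 since 910323 mod 8 = 3, so (30382/910323) = (-1)^1·(15191/910323); sign now -1
reciprocity: (15191/910323) = -1·(910323/15191) since 15191 mod 4 = 3, 910323 mod 4 = 3; sign now +1
(910323/15191) = (14054/15191)   [reduce mod 15191]
14054 = 2^1·7027; (2/15191) = +1 since 15191 mod 8 = 7, so (14054/15191) = (+1)^1·(7027/15191); sign now +1
reciprocity: (7027/15191) = -1·(15191/7027) since 7027 mod 4 = 3, 15191 mod 4 = 3; sign now -1
(15191/7027) = (1137/7027)   [reduce mod 7027]
reciprocity: (1137/7027) = +1·(7027/1137) since 1137 mod 4 = 1, 7027 mod 4 = 3; sign now -1
(7027/1137) = (205/1137)   [reduce mod 1137]
reciprocity: (205/1137) = +1·(1137/205) since 205 mod 4 = 1, 1137 mod 4 = 1; sign now -1
(1137/205) = (112/205)   [reduce mod 205]
112 = 2^4·7; (2/205) = -1 since 205 mod 8 = 5, so (112/205) = (-1)^4·(7/205); sign now -1
reciprocity: (7/205) = +1·(205/7) since 7 mod 4 = 3, 205 mod 4 = 1; sign now -1
(205/7) = (2/7)   [reduce mod 7]
2 = 2^1·1; (2/7) = +1 since 7 mod 8 = 7, so (2/7) = (+1)^1·(1/7); sign now -1
(1/7) = 1; final value = sign = -1

-1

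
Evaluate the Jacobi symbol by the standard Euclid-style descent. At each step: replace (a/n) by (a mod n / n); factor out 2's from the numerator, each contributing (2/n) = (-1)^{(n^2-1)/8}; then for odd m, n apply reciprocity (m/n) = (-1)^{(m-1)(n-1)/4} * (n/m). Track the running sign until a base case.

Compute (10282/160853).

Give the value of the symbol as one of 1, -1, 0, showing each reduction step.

1

10282 = 2^1·5141; (2/160853) = -1 since 160853 mod 8 = 5, so (10282/160853) = (-1)^1·(5141/160853); sign now -1
reciprocity: (5141/160853) = +1·(160853/5141) since 5141 mod 4 = 1, 160853 mod 4 = 1; sign now -1
(160853/5141) = (1482/5141)   [reduce mod 5141]
1482 = 2^1·741; (2/5141) = -1 since 5141 mod 8 = 5, so (1482/5141) = (-1)^1·(741/5141); sign now +1
reciprocity: (741/5141) = +1·(5141/741) since 741 mod 4 = 1, 5141 mod 4 = 1; sign now +1
(5141/741) = (695/741)   [reduce mod 741]
reciprocity: (695/741) = +1·(741/695) since 695 mod 4 = 3, 741 mod 4 = 1; sign now +1
(741/695) = (46/695)   [reduce mod 695]
46 = 2^1·23; (2/695) = +1 since 695 mod 8 = 7, so (46/695) = (+1)^1·(23/695); sign now +1
reciprocity: (23/695) = -1·(695/23) since 23 mod 4 = 3, 695 mod 4 = 3; sign now -1
(695/23) = (5/23)   [reduce mod 23]
reciprocity: (5/23) = +1·(23/5) since 5 mod 4 = 1, 23 mod 4 = 3; sign now -1
(23/5) = (3/5)   [reduce mod 5]
reciprocity: (3/5) = +1·(5/3) since 3 mod 4 = 3, 5 mod 4 = 1; sign now -1
(5/3) = (2/3)   [reduce mod 3]
2 = 2^1·1; (2/3) = -1 since 3 mod 8 = 3, so (2/3) = (-1)^1·(1/3); sign now +1
(1/3) = 1; final value = sign = +1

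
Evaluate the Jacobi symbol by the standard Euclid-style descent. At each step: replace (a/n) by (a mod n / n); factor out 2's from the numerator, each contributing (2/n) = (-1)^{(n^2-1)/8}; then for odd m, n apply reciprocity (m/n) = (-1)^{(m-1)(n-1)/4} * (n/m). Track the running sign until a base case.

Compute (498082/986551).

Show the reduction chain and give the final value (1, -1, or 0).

1

498082 = 2^1·249041; (2/986551) = +1 since 986551 mod 8 = 7, so (498082/986551) = (+1)^1·(249041/986551); sign now +1
reciprocity: (249041/986551) = +1·(986551/249041) since 249041 mod 4 = 1, 986551 mod 4 = 3; sign now +1
(986551/249041) = (239428/249041)   [reduce mod 249041]
239428 = 2^2·59857; (2/249041) = +1 since 249041 mod 8 = 1, so (239428/249041) = (+1)^2·(59857/249041); sign now +1
reciprocity: (59857/249041) = +1·(249041/59857) since 59857 mod 4 = 1, 249041 mod 4 = 1; sign now +1
(249041/59857) = (9613/59857)   [reduce mod 59857]
reciprocity: (9613/59857) = +1·(59857/9613) since 9613 mod 4 = 1, 59857 mod 4 = 1; sign now +1
(59857/9613) = (2179/9613)   [reduce mod 9613]
reciprocity: (2179/9613) = +1·(9613/2179) since 2179 mod 4 = 3, 9613 mod 4 = 1; sign now +1
(9613/2179) = (897/2179)   [reduce mod 2179]
reciprocity: (897/2179) = +1·(2179/897) since 897 mod 4 = 1, 2179 mod 4 = 3; sign now +1
(2179/897) = (385/897)   [reduce mod 897]
reciprocity: (385/897) = +1·(897/385) since 385 mod 4 = 1, 897 mod 4 = 1; sign now +1
(897/385) = (127/385)   [reduce mod 385]
reciprocity: (127/385) = +1·(385/127) since 127 mod 4 = 3, 385 mod 4 = 1; sign now +1
(385/127) = (4/127)   [reduce mod 127]
4 = 2^2·1; (2/127) = +1 since 127 mod 8 = 7, so (4/127) = (+1)^2·(1/127); sign now +1
(1/127) = 1; final value = sign = +1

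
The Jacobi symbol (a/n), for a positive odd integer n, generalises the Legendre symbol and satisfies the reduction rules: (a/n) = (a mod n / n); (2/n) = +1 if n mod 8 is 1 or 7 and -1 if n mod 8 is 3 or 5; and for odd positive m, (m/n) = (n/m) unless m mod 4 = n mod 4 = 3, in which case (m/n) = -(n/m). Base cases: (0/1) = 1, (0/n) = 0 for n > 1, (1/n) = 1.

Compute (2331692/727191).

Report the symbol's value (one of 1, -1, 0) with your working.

(2331692/727191) = (150119/727191)   [reduce mod 727191]
reciprocity: (150119/727191) = -1·(727191/150119) since 150119 mod 4 = 3, 727191 mod 4 = 3; sign now -1
(727191/150119) = (126715/150119)   [reduce mod 150119]
reciprocity: (126715/150119) = -1·(150119/126715) since 126715 mod 4 = 3, 150119 mod 4 = 3; sign now +1
(150119/126715) = (23404/126715)   [reduce mod 126715]
23404 = 2^2·5851; (2/126715) = -1 since 126715 mod 8 = 3, so (23404/126715) = (-1)^2·(5851/126715); sign now +1
reciprocity: (5851/126715) = -1·(126715/5851) since 5851 mod 4 = 3, 126715 mod 4 = 3; sign now -1
(126715/5851) = (3844/5851)   [reduce mod 5851]
3844 = 2^2·961; (2/5851) = -1 since 5851 mod 8 = 3, so (3844/5851) = (-1)^2·(961/5851); sign now -1
reciprocity: (961/5851) = +1·(5851/961) since 961 mod 4 = 1, 5851 mod 4 = 3; sign now -1
(5851/961) = (85/961)   [reduce mod 961]
reciprocity: (85/961) = +1·(961/85) since 85 mod 4 = 1, 961 mod 4 = 1; sign now -1
(961/85) = (26/85)   [reduce mod 85]
26 = 2^1·13; (2/85) = -1 since 85 mod 8 = 5, so (26/85) = (-1)^1·(13/85); sign now +1
reciprocity: (13/85) = +1·(85/13) since 13 mod 4 = 1, 85 mod 4 = 1; sign now +1
(85/13) = (7/13)   [reduce mod 13]
reciprocity: (7/13) = +1·(13/7) since 7 mod 4 = 3, 13 mod 4 = 1; sign now +1
(13/7) = (6/7)   [reduce mod 7]
6 = 2^1·3; (2/7) = +1 since 7 mod 8 = 7, so (6/7) = (+1)^1·(3/7); sign now +1
reciprocity: (3/7) = -1·(7/3) since 3 mod 4 = 3, 7 mod 4 = 3; sign now -1
(7/3) = (1/3)   [reduce mod 3]
(1/3) = 1; final value = sign = -1

-1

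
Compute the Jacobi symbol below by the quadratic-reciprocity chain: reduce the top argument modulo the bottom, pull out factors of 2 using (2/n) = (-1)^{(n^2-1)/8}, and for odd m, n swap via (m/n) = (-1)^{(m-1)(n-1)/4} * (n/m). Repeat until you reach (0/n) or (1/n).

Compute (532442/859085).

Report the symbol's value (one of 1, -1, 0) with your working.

1

532442 = 2^1·266221; (2/859085) = -1 since 859085 mod 8 = 5, so (532442/859085) = (-1)^1·(266221/859085); sign now -1
reciprocity: (266221/859085) = +1·(859085/266221) since 266221 mod 4 = 1, 859085 mod 4 = 1; sign now -1
(859085/266221) = (60422/266221)   [reduce mod 266221]
60422 = 2^1·30211; (2/266221) = -1 since 266221 mod 8 = 5, so (60422/266221) = (-1)^1·(30211/266221); sign now +1
reciprocity: (30211/266221) = +1·(266221/30211) since 30211 mod 4 = 3, 266221 mod 4 = 1; sign now +1
(266221/30211) = (24533/30211)   [reduce mod 30211]
reciprocity: (24533/30211) = +1·(30211/24533) since 24533 mod 4 = 1, 30211 mod 4 = 3; sign now +1
(30211/24533) = (5678/24533)   [reduce mod 24533]
5678 = 2^1·2839; (2/24533) = -1 since 24533 mod 8 = 5, so (5678/24533) = (-1)^1·(2839/24533); sign now -1
reciprocity: (2839/24533) = +1·(24533/2839) since 2839 mod 4 = 3, 24533 mod 4 = 1; sign now -1
(24533/2839) = (1821/2839)   [reduce mod 2839]
reciprocity: (1821/2839) = +1·(2839/1821) since 1821 mod 4 = 1, 2839 mod 4 = 3; sign now -1
(2839/1821) = (1018/1821)   [reduce mod 1821]
1018 = 2^1·509; (2/1821) = -1 since 1821 mod 8 = 5, so (1018/1821) = (-1)^1·(509/1821); sign now +1
reciprocity: (509/1821) = +1·(1821/509) since 509 mod 4 = 1, 1821 mod 4 = 1; sign now +1
(1821/509) = (294/509)   [reduce mod 509]
294 = 2^1·147; (2/509) = -1 since 509 mod 8 = 5, so (294/509) = (-1)^1·(147/509); sign now -1
reciprocity: (147/509) = +1·(509/147) since 147 mod 4 = 3, 509 mod 4 = 1; sign now -1
(509/147) = (68/147)   [reduce mod 147]
68 = 2^2·17; (2/147) = -1 since 147 mod 8 = 3, so (68/147) = (-1)^2·(17/147); sign now -1
reciprocity: (17/147) = +1·(147/17) since 17 mod 4 = 1, 147 mod 4 = 3; sign now -1
(147/17) = (11/17)   [reduce mod 17]
reciprocity: (11/17) = +1·(17/11) since 11 mod 4 = 3, 17 mod 4 = 1; sign now -1
(17/11) = (6/11)   [reduce mod 11]
6 = 2^1·3; (2/11) = -1 since 11 mod 8 = 3, so (6/11) = (-1)^1·(3/11); sign now +1
reciprocity: (3/11) = -1·(11/3) since 3 mod 4 = 3, 11 mod 4 = 3; sign now -1
(11/3) = (2/3)   [reduce mod 3]
2 = 2^1·1; (2/3) = -1 since 3 mod 8 = 3, so (2/3) = (-1)^1·(1/3); sign now +1
(1/3) = 1; final value = sign = +1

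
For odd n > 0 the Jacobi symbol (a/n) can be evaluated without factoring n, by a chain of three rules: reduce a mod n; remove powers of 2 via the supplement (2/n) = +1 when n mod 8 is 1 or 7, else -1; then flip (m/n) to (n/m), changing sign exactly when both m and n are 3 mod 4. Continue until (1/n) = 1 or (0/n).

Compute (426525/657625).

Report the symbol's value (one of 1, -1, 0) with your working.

flip (426525/657625) -> (657625/426525): both odd, 426525 mod 4 = 1, 657625 mod 4 = 1, so the flip contributes +1; sign now +1
(657625/426525): 657625 mod 426525 = 231100, so (657625/426525) = (231100/426525)
factor out 2^2: 231100 = 2^2·57775; with 426525 mod 8 = 5, (2/426525) = -1; sign now +1; continue with (57775/426525)
flip (57775/426525) -> (426525/57775): both odd, 57775 mod 4 = 3, 426525 mod 4 = 1, so the flip contributes +1; sign now +1
(426525/57775): 426525 mod 57775 = 22100, so (426525/57775) = (22100/57775)
factor out 2^2: 22100 = 2^2·5525; with 57775 mod 8 = 7, (2/57775) = +1; sign now +1; continue with (5525/57775)
flip (5525/57775) -> (57775/5525): both odd, 5525 mod 4 = 1, 57775 mod 4 = 3, so the flip contributes +1; sign now +1
(57775/5525): 57775 mod 5525 = 2525, so (57775/5525) = (2525/5525)
flip (2525/5525) -> (5525/2525): both odd, 2525 mod 4 = 1, 5525 mod 4 = 1, so the flip contributes +1; sign now +1
(5525/2525): 5525 mod 2525 = 475, so (5525/2525) = (475/2525)
flip (475/2525) -> (2525/475): both odd, 475 mod 4 = 3, 2525 mod 4 = 1, so the flip contributes +1; sign now +1
(2525/475): 2525 mod 475 = 150, so (2525/475) = (150/475)
factor out 2^1: 150 = 2^1·75; with 475 mod 8 = 3, (2/475) = -1; sign now -1; continue with (75/475)
flip (75/475) -> (475/75): both odd, 75 mod 4 = 3, 475 mod 4 = 3, so the flip contributes -1; sign now +1
(475/75): 475 mod 75 = 25, so (475/75) = (25/75)
flip (25/75) -> (75/25): both odd, 25 mod 4 = 1, 75 mod 4 = 3, so the flip contributes +1; sign now +1
(75/25): 75 mod 25 = 0, so (75/25) = (0/25)
reached (0/25); gcd(a, n) > 1, so (0/25) = 0 and the symbol is 0

0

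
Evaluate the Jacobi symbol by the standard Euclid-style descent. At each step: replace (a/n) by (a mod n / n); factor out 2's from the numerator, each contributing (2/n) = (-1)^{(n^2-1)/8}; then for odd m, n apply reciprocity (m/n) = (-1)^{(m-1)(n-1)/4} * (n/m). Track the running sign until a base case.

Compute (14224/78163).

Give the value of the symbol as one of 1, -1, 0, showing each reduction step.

-1

factor out 2^4: 14224 = 2^4·889; with 78163 mod 8 = 3, (2/78163) = -1; sign now +1; continue with (889/78163)
flip (889/78163) -> (78163/889): both odd, 889 mod 4 = 1, 78163 mod 4 = 3, so the flip contributes +1; sign now +1
(78163/889): 78163 mod 889 = 820, so (78163/889) = (820/889)
factor out 2^2: 820 = 2^2·205; with 889 mod 8 = 1, (2/889) = +1; sign now +1; continue with (205/889)
flip (205/889) -> (889/205): both odd, 205 mod 4 = 1, 889 mod 4 = 1, so the flip contributes +1; sign now +1
(889/205): 889 mod 205 = 69, so (889/205) = (69/205)
flip (69/205) -> (205/69): both odd, 69 mod 4 = 1, 205 mod 4 = 1, so the flip contributes +1; sign now +1
(205/69): 205 mod 69 = 67, so (205/69) = (67/69)
flip (67/69) -> (69/67): both odd, 67 mod 4 = 3, 69 mod 4 = 1, so the flip contributes +1; sign now +1
(69/67): 69 mod 67 = 2, so (69/67) = (2/67)
factor out 2^1: 2 = 2^1·1; with 67 mod 8 = 3, (2/67) = -1; sign now -1; continue with (1/67)
reached (1/67) = 1, so the symbol is -1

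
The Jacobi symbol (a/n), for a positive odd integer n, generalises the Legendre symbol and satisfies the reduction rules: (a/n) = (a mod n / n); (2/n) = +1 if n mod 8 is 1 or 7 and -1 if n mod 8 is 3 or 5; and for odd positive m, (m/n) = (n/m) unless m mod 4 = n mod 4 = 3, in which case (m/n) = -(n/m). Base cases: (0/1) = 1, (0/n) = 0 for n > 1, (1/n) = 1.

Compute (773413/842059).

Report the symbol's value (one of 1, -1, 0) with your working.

reciprocity: (773413/842059) = +1·(842059/773413) since 773413 mod 4 = 1, 842059 mod 4 = 3; sign now +1
(842059/773413) = (68646/773413)   [reduce mod 773413]
68646 = 2^1·34323; (2/773413) = -1 since 773413 mod 8 = 5, so (68646/773413) = (-1)^1·(34323/773413); sign now -1
reciprocity: (34323/773413) = +1·(773413/34323) since 34323 mod 4 = 3, 773413 mod 4 = 1; sign now -1
(773413/34323) = (18307/34323)   [reduce mod 34323]
reciprocity: (18307/34323) = -1·(34323/18307) since 18307 mod 4 = 3, 34323 mod 4 = 3; sign now +1
(34323/18307) = (16016/18307)   [reduce mod 18307]
16016 = 2^4·1001; (2/18307) = -1 since 18307 mod 8 = 3, so (16016/18307) = (-1)^4·(1001/18307); sign now +1
reciprocity: (1001/18307) = +1·(18307/1001) since 1001 mod 4 = 1, 18307 mod 4 = 3; sign now +1
(18307/1001) = (289/1001)   [reduce mod 1001]
reciprocity: (289/1001) = +1·(1001/289) since 289 mod 4 = 1, 1001 mod 4 = 1; sign now +1
(1001/289) = (134/289)   [reduce mod 289]
134 = 2^1·67; (2/289) = +1 since 289 mod 8 = 1, so (134/289) = (+1)^1·(67/289); sign now +1
reciprocity: (67/289) = +1·(289/67) since 67 mod 4 = 3, 289 mod 4 = 1; sign now +1
(289/67) = (21/67)   [reduce mod 67]
reciprocity: (21/67) = +1·(67/21) since 21 mod 4 = 1, 67 mod 4 = 3; sign now +1
(67/21) = (4/21)   [reduce mod 21]
4 = 2^2·1; (2/21) = -1 since 21 mod 8 = 5, so (4/21) = (-1)^2·(1/21); sign now +1
(1/21) = 1; final value = sign = +1

1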